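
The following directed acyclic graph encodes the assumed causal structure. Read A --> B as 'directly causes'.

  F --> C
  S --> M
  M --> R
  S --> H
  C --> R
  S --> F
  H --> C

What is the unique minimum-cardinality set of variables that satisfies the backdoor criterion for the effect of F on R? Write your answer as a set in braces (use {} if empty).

{S}

Variables eligible for adjustment (non-descendants of F, excluding F and R): {H, M, S}.
Backdoor paths from F to R:
  P1: F <- S -> H -> C -> R
  P2: F <- S -> M -> R
The empty set is not sufficient: P1 (F <- S -> H -> C -> R) has no collider blocking it and no conditioned non-collider, so it is open.
Try {S}:
  P1: blocked at fork node S ∈ conditioning set.
  P2: blocked at fork node S ∈ conditioning set.
{S} contains no descendant of F and blocks every backdoor path.
No other singleton works — e.g. {H} leaves P2 open — so {S} is the unique smallest valid adjustment set.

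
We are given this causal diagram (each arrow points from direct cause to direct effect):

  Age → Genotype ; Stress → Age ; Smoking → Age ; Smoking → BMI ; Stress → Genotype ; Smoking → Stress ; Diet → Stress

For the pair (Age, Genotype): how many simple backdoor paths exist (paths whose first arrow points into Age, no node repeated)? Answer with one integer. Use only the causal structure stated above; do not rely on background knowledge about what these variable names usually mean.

2

A backdoor path from Age to Genotype is any simple undirected path whose first edge points into Age (i.e. leaves Age via a parent).
Parents of Age: {Smoking, Stress}.
Enumerating:
  P1: Age <- Smoking -> Stress -> Genotype
  P2: Age <- Stress -> Genotype
That exhausts the simple backdoor paths. Count: 2.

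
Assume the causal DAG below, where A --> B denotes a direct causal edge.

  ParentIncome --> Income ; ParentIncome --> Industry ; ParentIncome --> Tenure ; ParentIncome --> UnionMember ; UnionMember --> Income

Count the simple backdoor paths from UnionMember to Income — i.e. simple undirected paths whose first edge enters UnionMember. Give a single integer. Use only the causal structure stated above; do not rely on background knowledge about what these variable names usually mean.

1

A backdoor path from UnionMember to Income is any simple undirected path whose first edge points into UnionMember (i.e. leaves UnionMember via a parent).
Parents of UnionMember: {ParentIncome}.
Enumerating:
  P1: UnionMember <- ParentIncome -> Income
That exhausts the simple backdoor paths. Count: 1.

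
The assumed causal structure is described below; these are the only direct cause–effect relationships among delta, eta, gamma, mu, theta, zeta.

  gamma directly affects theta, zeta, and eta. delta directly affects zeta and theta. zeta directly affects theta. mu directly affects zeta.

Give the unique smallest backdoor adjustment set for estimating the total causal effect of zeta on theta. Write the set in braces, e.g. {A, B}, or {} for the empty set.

{delta, gamma}

Variables eligible for adjustment (non-descendants of zeta, excluding zeta and theta): {delta, eta, gamma, mu}.
Backdoor paths from zeta to theta:
  P1: zeta <- gamma -> theta
  P2: zeta <- delta -> theta
The empty set is not sufficient: P1 (zeta <- gamma -> theta) has no collider blocking it and no conditioned non-collider, so it is open.
Try {delta, gamma}:
  P1: blocked at fork node gamma ∈ conditioning set.
  P2: blocked at fork node delta ∈ conditioning set.
{delta, gamma} contains no descendant of zeta and blocks every backdoor path.
Every element of {delta, gamma} is needed (dropping delta leaves P2 open; dropping gamma leaves P1 open), so no proper subset is valid.
Among all size-2 subsets of the eligible variables, only {delta, gamma} blocks every backdoor path, so it is the unique smallest valid adjustment set.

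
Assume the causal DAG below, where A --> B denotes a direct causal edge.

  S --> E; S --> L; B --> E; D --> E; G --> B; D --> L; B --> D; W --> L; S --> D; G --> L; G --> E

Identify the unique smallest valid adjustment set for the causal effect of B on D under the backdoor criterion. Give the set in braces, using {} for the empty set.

Variables eligible for adjustment (non-descendants of B, excluding B and D): {G, S, W}.
Backdoor paths from B to D:
  P1: B <- G -> L <- S -> D
  P2: B <- G -> L <- S -> E <- D
  P3: B <- G -> L <- D
  P4: B <- G -> E <- S -> D
  P5: B <- G -> E <- S -> L <- D
  P6: B <- G -> E <- D
Each backdoor path contains an unconditioned collider, so every path is already blocked with the empty conditioning set:
  P1: blocked at collider L (neither it nor any descendant is in the conditioning set).
  P2: blocked at collider L (neither it nor any descendant is in the conditioning set).
  P3: blocked at collider L (neither it nor any descendant is in the conditioning set).
  P4: blocked at collider E (neither it nor any descendant is in the conditioning set).
  P5: blocked at collider E (neither it nor any descendant is in the conditioning set).
  P6: blocked at collider E (neither it nor any descendant is in the conditioning set).
The empty set is therefore the unique smallest valid set.

{}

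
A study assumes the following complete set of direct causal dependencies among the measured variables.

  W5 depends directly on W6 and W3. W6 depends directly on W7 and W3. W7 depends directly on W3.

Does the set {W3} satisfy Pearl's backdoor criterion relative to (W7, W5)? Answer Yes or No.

Yes

Backdoor paths from W7 to W5 (paths whose first edge points into W7):
  P1: W7 <- W3 -> W6 -> W5
  P2: W7 <- W3 -> W5
Condition 1 (no descendant of W7 in the set): holds — descendants of W7 are {W5, W6}; none are in {W3}.
Condition 2 (every backdoor path blocked by {W3}):
  P1: blocked at fork node W3 ∈ conditioning set.
  P2: blocked at fork node W3 ∈ conditioning set.
{W3} satisfies the backdoor criterion.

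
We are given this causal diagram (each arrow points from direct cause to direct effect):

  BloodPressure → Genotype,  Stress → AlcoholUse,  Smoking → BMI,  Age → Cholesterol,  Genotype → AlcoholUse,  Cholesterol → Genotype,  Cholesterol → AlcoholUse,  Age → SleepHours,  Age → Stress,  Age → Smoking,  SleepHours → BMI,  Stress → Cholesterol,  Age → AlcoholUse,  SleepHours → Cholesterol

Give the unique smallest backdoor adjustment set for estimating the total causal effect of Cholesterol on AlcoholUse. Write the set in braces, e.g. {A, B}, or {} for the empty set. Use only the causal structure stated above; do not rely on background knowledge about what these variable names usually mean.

{Age, Stress}

Variables eligible for adjustment (non-descendants of Cholesterol, excluding Cholesterol and AlcoholUse): {Age, BMI, BloodPressure, SleepHours, Smoking, Stress}.
Backdoor paths from Cholesterol to AlcoholUse:
  P1: Cholesterol <- Age -> Stress -> AlcoholUse
  P2: Cholesterol <- Age -> AlcoholUse
  P3: Cholesterol <- SleepHours <- Age -> Stress -> AlcoholUse
  P4: Cholesterol <- SleepHours <- Age -> AlcoholUse
  P5: Cholesterol <- SleepHours -> BMI <- Smoking <- Age -> Stress -> AlcoholUse
  P6: Cholesterol <- SleepHours -> BMI <- Smoking <- Age -> AlcoholUse
  P7: Cholesterol <- Stress <- Age -> AlcoholUse
  P8: Cholesterol <- Stress -> AlcoholUse
The empty set is not sufficient: P1 (Cholesterol <- Age -> Stress -> AlcoholUse) has no collider blocking it and no conditioned non-collider, so it is open.
Try {Age, Stress}:
  P1: blocked at fork node Age ∈ conditioning set.
  P2: blocked at fork node Age ∈ conditioning set.
  P3: blocked at fork node Age ∈ conditioning set.
  P4: blocked at fork node Age ∈ conditioning set.
  P5: blocked at collider BMI (neither it nor any descendant is in the conditioning set).
  P6: blocked at collider BMI (neither it nor any descendant is in the conditioning set).
  P7: blocked at chain node Stress ∈ conditioning set.
  P8: blocked at fork node Stress ∈ conditioning set.
{Age, Stress} contains no descendant of Cholesterol and blocks every backdoor path.
Every element of {Age, Stress} is needed (dropping Age leaves P2 open; dropping Stress leaves P8 open), so no proper subset is valid.
Among all size-2 subsets of the eligible variables, only {Age, Stress} blocks every backdoor path, so it is the unique smallest valid adjustment set.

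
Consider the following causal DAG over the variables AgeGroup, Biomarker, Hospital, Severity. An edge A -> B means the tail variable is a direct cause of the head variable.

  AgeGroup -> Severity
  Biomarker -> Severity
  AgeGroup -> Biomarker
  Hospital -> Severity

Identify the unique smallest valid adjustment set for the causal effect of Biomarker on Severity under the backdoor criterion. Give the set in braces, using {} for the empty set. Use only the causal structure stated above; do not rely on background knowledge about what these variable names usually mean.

{AgeGroup}

Variables eligible for adjustment (non-descendants of Biomarker, excluding Biomarker and Severity): {AgeGroup, Hospital}.
Backdoor paths from Biomarker to Severity:
  P1: Biomarker <- AgeGroup -> Severity
The empty set is not sufficient: P1 (Biomarker <- AgeGroup -> Severity) has no collider blocking it and no conditioned non-collider, so it is open.
Try {AgeGroup}:
  P1: blocked at fork node AgeGroup ∈ conditioning set.
{AgeGroup} contains no descendant of Biomarker and blocks every backdoor path.
No other singleton works — e.g. {Hospital} leaves P1 open — so {AgeGroup} is the unique smallest valid adjustment set.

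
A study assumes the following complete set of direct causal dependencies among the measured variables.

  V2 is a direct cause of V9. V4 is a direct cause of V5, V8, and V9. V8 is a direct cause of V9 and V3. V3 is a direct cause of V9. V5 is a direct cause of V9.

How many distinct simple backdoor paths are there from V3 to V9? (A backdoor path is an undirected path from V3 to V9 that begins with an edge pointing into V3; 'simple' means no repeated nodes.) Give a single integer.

3

A backdoor path from V3 to V9 is any simple undirected path whose first edge points into V3 (i.e. leaves V3 via a parent).
Parents of V3: {V8}.
Enumerating:
  P1: V3 <- V8 <- V4 -> V5 -> V9
  P2: V3 <- V8 <- V4 -> V9
  P3: V3 <- V8 -> V9
That exhausts the simple backdoor paths. Count: 3.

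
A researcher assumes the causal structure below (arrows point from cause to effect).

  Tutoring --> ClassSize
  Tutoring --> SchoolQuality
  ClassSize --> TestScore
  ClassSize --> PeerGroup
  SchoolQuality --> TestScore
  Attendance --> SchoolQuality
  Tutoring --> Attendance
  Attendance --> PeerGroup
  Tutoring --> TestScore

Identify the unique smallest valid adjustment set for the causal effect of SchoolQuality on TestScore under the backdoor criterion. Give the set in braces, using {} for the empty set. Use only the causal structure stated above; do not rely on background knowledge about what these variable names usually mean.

{Tutoring}

Variables eligible for adjustment (non-descendants of SchoolQuality, excluding SchoolQuality and TestScore): {Attendance, ClassSize, PeerGroup, Tutoring}.
Backdoor paths from SchoolQuality to TestScore:
  P1: SchoolQuality <- Tutoring -> Attendance -> PeerGroup <- ClassSize -> TestScore
  P2: SchoolQuality <- Tutoring -> ClassSize -> TestScore
  P3: SchoolQuality <- Tutoring -> TestScore
  P4: SchoolQuality <- Attendance <- Tutoring -> ClassSize -> TestScore
  P5: SchoolQuality <- Attendance <- Tutoring -> TestScore
  P6: SchoolQuality <- Attendance -> PeerGroup <- ClassSize <- Tutoring -> TestScore
  P7: SchoolQuality <- Attendance -> PeerGroup <- ClassSize -> TestScore
The empty set is not sufficient: P2 (SchoolQuality <- Tutoring -> ClassSize -> TestScore) has no collider blocking it and no conditioned non-collider, so it is open.
Try {Tutoring}:
  P1: blocked at fork node Tutoring ∈ conditioning set.
  P2: blocked at fork node Tutoring ∈ conditioning set.
  P3: blocked at fork node Tutoring ∈ conditioning set.
  P4: blocked at fork node Tutoring ∈ conditioning set.
  P5: blocked at fork node Tutoring ∈ conditioning set.
  P6: blocked at collider PeerGroup (neither it nor any descendant is in the conditioning set).
  P7: blocked at collider PeerGroup (neither it nor any descendant is in the conditioning set).
{Tutoring} contains no descendant of SchoolQuality and blocks every backdoor path.
No other singleton works — e.g. {Attendance} leaves P2 open — so {Tutoring} is the unique smallest valid adjustment set.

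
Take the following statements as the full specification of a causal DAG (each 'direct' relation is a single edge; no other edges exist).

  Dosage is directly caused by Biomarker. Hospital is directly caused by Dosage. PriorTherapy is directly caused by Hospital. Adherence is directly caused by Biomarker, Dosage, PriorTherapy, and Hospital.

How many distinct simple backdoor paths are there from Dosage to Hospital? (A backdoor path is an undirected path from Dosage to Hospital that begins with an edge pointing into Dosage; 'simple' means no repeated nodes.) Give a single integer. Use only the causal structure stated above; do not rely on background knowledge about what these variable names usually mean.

2

A backdoor path from Dosage to Hospital is any simple undirected path whose first edge points into Dosage (i.e. leaves Dosage via a parent).
Parents of Dosage: {Biomarker}.
Enumerating:
  P1: Dosage <- Biomarker -> Adherence <- Hospital
  P2: Dosage <- Biomarker -> Adherence <- PriorTherapy <- Hospital
That exhausts the simple backdoor paths. Count: 2.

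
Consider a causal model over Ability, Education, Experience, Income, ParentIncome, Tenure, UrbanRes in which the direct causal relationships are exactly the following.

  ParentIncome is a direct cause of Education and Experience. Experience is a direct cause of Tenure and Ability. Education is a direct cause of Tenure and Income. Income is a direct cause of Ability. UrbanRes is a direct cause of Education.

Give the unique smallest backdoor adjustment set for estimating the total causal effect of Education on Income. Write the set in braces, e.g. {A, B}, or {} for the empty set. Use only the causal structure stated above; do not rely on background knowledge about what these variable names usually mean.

{}

Variables eligible for adjustment (non-descendants of Education, excluding Education and Income): {Experience, ParentIncome, UrbanRes}.
Backdoor paths from Education to Income:
  P1: Education <- ParentIncome -> Experience -> Ability <- Income
Each backdoor path contains an unconditioned collider, so every path is already blocked with the empty conditioning set:
  P1: blocked at collider Ability (neither it nor any descendant is in the conditioning set).
The empty set is therefore the unique smallest valid set.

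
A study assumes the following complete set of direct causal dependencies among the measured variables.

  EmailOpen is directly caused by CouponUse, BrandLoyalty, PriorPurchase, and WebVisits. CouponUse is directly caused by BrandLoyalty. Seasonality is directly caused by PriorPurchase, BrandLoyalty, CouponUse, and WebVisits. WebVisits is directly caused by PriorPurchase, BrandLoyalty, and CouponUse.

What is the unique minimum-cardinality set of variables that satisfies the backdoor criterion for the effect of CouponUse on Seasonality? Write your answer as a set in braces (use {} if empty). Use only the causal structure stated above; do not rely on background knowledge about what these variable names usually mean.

Variables eligible for adjustment (non-descendants of CouponUse, excluding CouponUse and Seasonality): {BrandLoyalty, PriorPurchase}.
Backdoor paths from CouponUse to Seasonality:
  P1: CouponUse <- BrandLoyalty -> WebVisits <- PriorPurchase -> Seasonality
  P2: CouponUse <- BrandLoyalty -> WebVisits -> Seasonality
  P3: CouponUse <- BrandLoyalty -> WebVisits -> EmailOpen <- PriorPurchase -> Seasonality
  P4: CouponUse <- BrandLoyalty -> Seasonality
  P5: CouponUse <- BrandLoyalty -> EmailOpen <- PriorPurchase -> WebVisits -> Seasonality
  P6: CouponUse <- BrandLoyalty -> EmailOpen <- PriorPurchase -> Seasonality
  P7: CouponUse <- BrandLoyalty -> EmailOpen <- WebVisits <- PriorPurchase -> Seasonality
  P8: CouponUse <- BrandLoyalty -> EmailOpen <- WebVisits -> Seasonality
The empty set is not sufficient: P2 (CouponUse <- BrandLoyalty -> WebVisits -> Seasonality) has no collider blocking it and no conditioned non-collider, so it is open.
Try {BrandLoyalty}:
  P1: blocked at fork node BrandLoyalty ∈ conditioning set.
  P2: blocked at fork node BrandLoyalty ∈ conditioning set.
  P3: blocked at fork node BrandLoyalty ∈ conditioning set.
  P4: blocked at fork node BrandLoyalty ∈ conditioning set.
  P5: blocked at fork node BrandLoyalty ∈ conditioning set.
  P6: blocked at fork node BrandLoyalty ∈ conditioning set.
  P7: blocked at fork node BrandLoyalty ∈ conditioning set.
  P8: blocked at fork node BrandLoyalty ∈ conditioning set.
{BrandLoyalty} contains no descendant of CouponUse and blocks every backdoor path.
No other singleton works — e.g. {PriorPurchase} leaves P2 open — so {BrandLoyalty} is the unique smallest valid adjustment set.

{BrandLoyalty}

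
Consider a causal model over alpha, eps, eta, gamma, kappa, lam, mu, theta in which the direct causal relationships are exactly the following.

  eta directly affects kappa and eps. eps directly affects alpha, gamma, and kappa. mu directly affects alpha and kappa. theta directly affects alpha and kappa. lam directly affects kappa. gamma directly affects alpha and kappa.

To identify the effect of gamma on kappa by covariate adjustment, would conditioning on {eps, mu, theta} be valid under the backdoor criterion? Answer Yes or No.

Backdoor paths from gamma to kappa (paths whose first edge points into gamma):
  P1: gamma <- eps <- eta -> kappa
  P2: gamma <- eps -> alpha <- theta -> kappa
  P3: gamma <- eps -> alpha <- mu -> kappa
  P4: gamma <- eps -> kappa
Condition 1 (no descendant of gamma in the set): holds — descendants of gamma are {alpha, kappa}; none are in {eps, mu, theta}.
Condition 2 (every backdoor path blocked by {eps, mu, theta}):
  P1: blocked at chain node eps ∈ conditioning set.
  P2: blocked at fork node eps ∈ conditioning set.
  P3: blocked at fork node eps ∈ conditioning set.
  P4: blocked at fork node eps ∈ conditioning set.
{eps, mu, theta} satisfies the backdoor criterion.

Yes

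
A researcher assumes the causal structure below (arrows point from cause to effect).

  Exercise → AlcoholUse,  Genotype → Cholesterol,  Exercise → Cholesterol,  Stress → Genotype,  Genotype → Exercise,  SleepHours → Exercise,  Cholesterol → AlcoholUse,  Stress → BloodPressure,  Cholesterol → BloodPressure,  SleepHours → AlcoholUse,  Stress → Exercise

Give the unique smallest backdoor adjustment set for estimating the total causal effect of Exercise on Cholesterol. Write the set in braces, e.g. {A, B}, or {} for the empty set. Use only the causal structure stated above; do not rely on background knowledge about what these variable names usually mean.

{Genotype}

Variables eligible for adjustment (non-descendants of Exercise, excluding Exercise and Cholesterol): {Genotype, SleepHours, Stress}.
Backdoor paths from Exercise to Cholesterol:
  P1: Exercise <- SleepHours -> AlcoholUse <- Cholesterol
  P2: Exercise <- Stress -> Genotype -> Cholesterol
  P3: Exercise <- Stress -> BloodPressure <- Cholesterol
  P4: Exercise <- Genotype <- Stress -> BloodPressure <- Cholesterol
  P5: Exercise <- Genotype -> Cholesterol
The empty set is not sufficient: P2 (Exercise <- Stress -> Genotype -> Cholesterol) has no collider blocking it and no conditioned non-collider, so it is open.
Try {Genotype}:
  P1: blocked at collider AlcoholUse (neither it nor any descendant is in the conditioning set).
  P2: blocked at chain node Genotype ∈ conditioning set.
  P3: blocked at collider BloodPressure (neither it nor any descendant is in the conditioning set).
  P4: blocked at chain node Genotype ∈ conditioning set.
  P5: blocked at fork node Genotype ∈ conditioning set.
{Genotype} contains no descendant of Exercise and blocks every backdoor path.
No other singleton works — e.g. {SleepHours} leaves P2 open — so {Genotype} is the unique smallest valid adjustment set.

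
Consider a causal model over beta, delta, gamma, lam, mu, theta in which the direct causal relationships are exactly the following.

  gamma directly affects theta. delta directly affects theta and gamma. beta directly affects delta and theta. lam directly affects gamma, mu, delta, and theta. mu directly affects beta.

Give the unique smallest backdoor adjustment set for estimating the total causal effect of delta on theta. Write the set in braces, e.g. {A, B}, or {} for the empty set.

Variables eligible for adjustment (non-descendants of delta, excluding delta and theta): {beta, lam, mu}.
Backdoor paths from delta to theta:
  P1: delta <- lam -> mu -> beta -> theta
  P2: delta <- lam -> gamma -> theta
  P3: delta <- lam -> theta
  P4: delta <- beta <- mu <- lam -> gamma -> theta
  P5: delta <- beta <- mu <- lam -> theta
  P6: delta <- beta -> theta
The empty set is not sufficient: P1 (delta <- lam -> mu -> beta -> theta) has no collider blocking it and no conditioned non-collider, so it is open.
Try {beta, lam}:
  P1: blocked at fork node lam ∈ conditioning set.
  P2: blocked at fork node lam ∈ conditioning set.
  P3: blocked at fork node lam ∈ conditioning set.
  P4: blocked at chain node beta ∈ conditioning set.
  P5: blocked at chain node beta ∈ conditioning set.
  P6: blocked at fork node beta ∈ conditioning set.
{beta, lam} contains no descendant of delta and blocks every backdoor path.
Every element of {beta, lam} is needed (dropping beta leaves P6 open; dropping lam leaves P2 open), so no proper subset is valid.
Among all size-2 subsets of the eligible variables, only {beta, lam} blocks every backdoor path, so it is the unique smallest valid adjustment set.

{beta, lam}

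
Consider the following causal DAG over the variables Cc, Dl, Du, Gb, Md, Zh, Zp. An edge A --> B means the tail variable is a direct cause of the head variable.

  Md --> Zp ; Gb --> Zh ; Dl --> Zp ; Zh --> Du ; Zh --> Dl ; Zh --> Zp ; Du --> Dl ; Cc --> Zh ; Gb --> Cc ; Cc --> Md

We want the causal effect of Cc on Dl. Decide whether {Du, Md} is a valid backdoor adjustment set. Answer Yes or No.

Backdoor paths from Cc to Dl (paths whose first edge points into Cc):
  P1: Cc <- Gb -> Zh -> Du -> Dl
  P2: Cc <- Gb -> Zh -> Dl
  P3: Cc <- Gb -> Zh -> Zp <- Dl
Condition 1 (no descendant of Cc in the set): FAILS — Du and Md are descendants of Cc.
Condition 2 (every backdoor path blocked by {Du, Md}):
  P1: blocked at chain node Du ∈ conditioning set.
  P2: open — no interior node is in the conditioning set.
  P3: blocked at collider Zp (neither it nor any descendant is in the conditioning set).
{Du, Md} does not satisfy the backdoor criterion.

No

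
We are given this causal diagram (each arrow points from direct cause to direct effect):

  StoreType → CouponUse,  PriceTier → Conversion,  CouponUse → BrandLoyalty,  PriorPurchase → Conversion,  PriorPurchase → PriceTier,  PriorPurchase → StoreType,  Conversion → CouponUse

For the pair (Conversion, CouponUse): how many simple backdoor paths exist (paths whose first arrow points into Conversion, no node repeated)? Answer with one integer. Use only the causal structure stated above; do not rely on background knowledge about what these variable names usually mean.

A backdoor path from Conversion to CouponUse is any simple undirected path whose first edge points into Conversion (i.e. leaves Conversion via a parent).
Parents of Conversion: {PriceTier, PriorPurchase}.
Enumerating:
  P1: Conversion <- PriorPurchase -> StoreType -> CouponUse
  P2: Conversion <- PriceTier <- PriorPurchase -> StoreType -> CouponUse
That exhausts the simple backdoor paths. Count: 2.

2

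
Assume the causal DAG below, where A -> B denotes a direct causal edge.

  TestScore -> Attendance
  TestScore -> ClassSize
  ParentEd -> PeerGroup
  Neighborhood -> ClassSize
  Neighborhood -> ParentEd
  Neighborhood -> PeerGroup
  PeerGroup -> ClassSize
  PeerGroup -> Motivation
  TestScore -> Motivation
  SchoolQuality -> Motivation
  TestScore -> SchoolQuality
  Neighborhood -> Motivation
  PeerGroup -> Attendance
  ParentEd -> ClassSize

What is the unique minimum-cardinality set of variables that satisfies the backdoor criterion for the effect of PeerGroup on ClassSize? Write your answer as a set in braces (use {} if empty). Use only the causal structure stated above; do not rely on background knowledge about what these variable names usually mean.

Variables eligible for adjustment (non-descendants of PeerGroup, excluding PeerGroup and ClassSize): {Neighborhood, ParentEd, SchoolQuality, TestScore}.
Backdoor paths from PeerGroup to ClassSize:
  P1: PeerGroup <- Neighborhood -> ParentEd -> ClassSize
  P2: PeerGroup <- Neighborhood -> ClassSize
  P3: PeerGroup <- Neighborhood -> Motivation <- TestScore -> ClassSize
  P4: PeerGroup <- Neighborhood -> Motivation <- SchoolQuality <- TestScore -> ClassSize
  P5: PeerGroup <- ParentEd <- Neighborhood -> ClassSize
  P6: PeerGroup <- ParentEd <- Neighborhood -> Motivation <- TestScore -> ClassSize
  P7: PeerGroup <- ParentEd <- Neighborhood -> Motivation <- SchoolQuality <- TestScore -> ClassSize
  P8: PeerGroup <- ParentEd -> ClassSize
The empty set is not sufficient: P1 (PeerGroup <- Neighborhood -> ParentEd -> ClassSize) has no collider blocking it and no conditioned non-collider, so it is open.
Try {Neighborhood, ParentEd}:
  P1: blocked at fork node Neighborhood ∈ conditioning set.
  P2: blocked at fork node Neighborhood ∈ conditioning set.
  P3: blocked at fork node Neighborhood ∈ conditioning set.
  P4: blocked at fork node Neighborhood ∈ conditioning set.
  P5: blocked at chain node ParentEd ∈ conditioning set.
  P6: blocked at chain node ParentEd ∈ conditioning set.
  P7: blocked at chain node ParentEd ∈ conditioning set.
  P8: blocked at fork node ParentEd ∈ conditioning set.
{Neighborhood, ParentEd} contains no descendant of PeerGroup and blocks every backdoor path.
Every element of {Neighborhood, ParentEd} is needed (dropping Neighborhood leaves P2 open; dropping ParentEd leaves P8 open), so no proper subset is valid.
Among all size-2 subsets of the eligible variables, only {Neighborhood, ParentEd} blocks every backdoor path, so it is the unique smallest valid adjustment set.

{Neighborhood, ParentEd}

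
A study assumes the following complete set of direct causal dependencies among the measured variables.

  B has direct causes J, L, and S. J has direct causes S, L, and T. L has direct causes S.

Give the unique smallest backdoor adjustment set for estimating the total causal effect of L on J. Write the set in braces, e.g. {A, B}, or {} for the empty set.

Variables eligible for adjustment (non-descendants of L, excluding L and J): {S, T}.
Backdoor paths from L to J:
  P1: L <- S -> J
  P2: L <- S -> B <- J
The empty set is not sufficient: P1 (L <- S -> J) has no collider blocking it and no conditioned non-collider, so it is open.
Try {S}:
  P1: blocked at fork node S ∈ conditioning set.
  P2: blocked at fork node S ∈ conditioning set.
{S} contains no descendant of L and blocks every backdoor path.
No other singleton works — e.g. {T} leaves P1 open — so {S} is the unique smallest valid adjustment set.

{S}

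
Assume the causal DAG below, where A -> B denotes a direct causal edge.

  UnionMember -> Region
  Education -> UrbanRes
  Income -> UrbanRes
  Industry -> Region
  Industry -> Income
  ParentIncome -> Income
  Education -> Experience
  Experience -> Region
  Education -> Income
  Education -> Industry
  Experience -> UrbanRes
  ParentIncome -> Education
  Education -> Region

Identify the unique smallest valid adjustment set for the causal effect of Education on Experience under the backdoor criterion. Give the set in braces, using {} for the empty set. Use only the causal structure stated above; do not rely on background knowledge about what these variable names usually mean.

{}

Variables eligible for adjustment (non-descendants of Education, excluding Education and Experience): {ParentIncome, UnionMember}.
Backdoor paths from Education to Experience:
  P1: Education <- ParentIncome -> Income <- Industry -> Region <- Experience
  P2: Education <- ParentIncome -> Income -> UrbanRes <- Experience
Each backdoor path contains an unconditioned collider, so every path is already blocked with the empty conditioning set:
  P1: blocked at collider Income (neither it nor any descendant is in the conditioning set).
  P2: blocked at collider UrbanRes (neither it nor any descendant is in the conditioning set).
The empty set is therefore the unique smallest valid set.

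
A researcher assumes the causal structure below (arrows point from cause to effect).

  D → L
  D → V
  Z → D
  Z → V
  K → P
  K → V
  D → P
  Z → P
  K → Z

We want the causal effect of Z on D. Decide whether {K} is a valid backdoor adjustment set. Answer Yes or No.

Yes

Backdoor paths from Z to D (paths whose first edge points into Z):
  P1: Z <- K -> V <- D
  P2: Z <- K -> P <- D
Condition 1 (no descendant of Z in the set): holds — descendants of Z are {D, L, P, V}; none are in {K}.
Condition 2 (every backdoor path blocked by {K}):
  P1: blocked at fork node K ∈ conditioning set.
  P2: blocked at fork node K ∈ conditioning set.
{K} satisfies the backdoor criterion.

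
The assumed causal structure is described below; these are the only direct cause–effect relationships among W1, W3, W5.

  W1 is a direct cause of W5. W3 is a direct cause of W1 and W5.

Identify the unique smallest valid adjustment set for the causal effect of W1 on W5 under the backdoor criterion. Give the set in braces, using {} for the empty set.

Variables eligible for adjustment (non-descendants of W1, excluding W1 and W5): {W3}.
Backdoor paths from W1 to W5:
  P1: W1 <- W3 -> W5
The empty set is not sufficient: P1 (W1 <- W3 -> W5) has no collider blocking it and no conditioned non-collider, so it is open.
Try {W3}:
  P1: blocked at fork node W3 ∈ conditioning set.
{W3} contains no descendant of W1 and blocks every backdoor path.
{W3} is the unique smallest valid adjustment set.

{W3}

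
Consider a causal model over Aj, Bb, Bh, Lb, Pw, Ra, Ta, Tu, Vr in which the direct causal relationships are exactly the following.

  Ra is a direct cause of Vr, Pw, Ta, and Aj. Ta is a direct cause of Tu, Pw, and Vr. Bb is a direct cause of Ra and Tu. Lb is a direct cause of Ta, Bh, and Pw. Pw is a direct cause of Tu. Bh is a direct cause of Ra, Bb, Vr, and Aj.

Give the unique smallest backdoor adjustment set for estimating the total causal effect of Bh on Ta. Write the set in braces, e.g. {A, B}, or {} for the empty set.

{Lb}

Variables eligible for adjustment (non-descendants of Bh, excluding Bh and Ta): {Lb}.
Backdoor paths from Bh to Ta:
  P1: Bh <- Lb -> Ta
  P2: Bh <- Lb -> Pw <- Ra <- Bb -> Tu <- Ta
  P3: Bh <- Lb -> Pw <- Ra -> Ta
  P4: Bh <- Lb -> Pw <- Ra -> Vr <- Ta
  P5: Bh <- Lb -> Pw <- Ta
  P6: Bh <- Lb -> Pw -> Tu <- Bb -> Ra -> Ta
  P7: Bh <- Lb -> Pw -> Tu <- Bb -> Ra -> Vr <- Ta
  P8: Bh <- Lb -> Pw -> Tu <- Ta
The empty set is not sufficient: P1 (Bh <- Lb -> Ta) has no collider blocking it and no conditioned non-collider, so it is open.
Try {Lb}:
  P1: blocked at fork node Lb ∈ conditioning set.
  P2: blocked at fork node Lb ∈ conditioning set.
  P3: blocked at fork node Lb ∈ conditioning set.
  P4: blocked at fork node Lb ∈ conditioning set.
  P5: blocked at fork node Lb ∈ conditioning set.
  P6: blocked at fork node Lb ∈ conditioning set.
  P7: blocked at fork node Lb ∈ conditioning set.
  P8: blocked at fork node Lb ∈ conditioning set.
{Lb} contains no descendant of Bh and blocks every backdoor path.
{Lb} is the unique smallest valid adjustment set.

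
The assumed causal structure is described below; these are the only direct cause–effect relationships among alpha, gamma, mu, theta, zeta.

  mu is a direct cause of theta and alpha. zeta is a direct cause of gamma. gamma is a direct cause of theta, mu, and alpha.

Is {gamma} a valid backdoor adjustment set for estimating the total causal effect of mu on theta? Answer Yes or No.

Backdoor paths from mu to theta (paths whose first edge points into mu):
  P1: mu <- gamma -> theta
Condition 1 (no descendant of mu in the set): holds — descendants of mu are {alpha, theta}; none are in {gamma}.
Condition 2 (every backdoor path blocked by {gamma}):
  P1: blocked at fork node gamma ∈ conditioning set.
{gamma} satisfies the backdoor criterion.

Yes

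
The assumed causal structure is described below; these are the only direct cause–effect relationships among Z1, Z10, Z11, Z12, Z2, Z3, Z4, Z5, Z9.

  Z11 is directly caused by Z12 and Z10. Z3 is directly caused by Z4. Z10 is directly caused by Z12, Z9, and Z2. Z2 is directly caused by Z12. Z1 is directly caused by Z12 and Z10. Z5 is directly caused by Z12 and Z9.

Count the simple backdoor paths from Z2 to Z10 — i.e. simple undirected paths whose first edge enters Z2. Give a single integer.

4

A backdoor path from Z2 to Z10 is any simple undirected path whose first edge points into Z2 (i.e. leaves Z2 via a parent).
Parents of Z2: {Z12}.
Enumerating:
  P1: Z2 <- Z12 -> Z5 <- Z9 -> Z10
  P2: Z2 <- Z12 -> Z10
  P3: Z2 <- Z12 -> Z11 <- Z10
  P4: Z2 <- Z12 -> Z1 <- Z10
That exhausts the simple backdoor paths. Count: 4.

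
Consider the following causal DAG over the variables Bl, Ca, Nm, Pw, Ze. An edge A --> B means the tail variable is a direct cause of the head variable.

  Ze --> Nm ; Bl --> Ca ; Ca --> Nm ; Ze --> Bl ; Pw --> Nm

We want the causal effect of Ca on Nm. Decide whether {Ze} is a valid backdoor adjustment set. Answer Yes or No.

Yes

Backdoor paths from Ca to Nm (paths whose first edge points into Ca):
  P1: Ca <- Bl <- Ze -> Nm
Condition 1 (no descendant of Ca in the set): holds — descendants of Ca are {Nm}; none are in {Ze}.
Condition 2 (every backdoor path blocked by {Ze}):
  P1: blocked at fork node Ze ∈ conditioning set.
{Ze} satisfies the backdoor criterion.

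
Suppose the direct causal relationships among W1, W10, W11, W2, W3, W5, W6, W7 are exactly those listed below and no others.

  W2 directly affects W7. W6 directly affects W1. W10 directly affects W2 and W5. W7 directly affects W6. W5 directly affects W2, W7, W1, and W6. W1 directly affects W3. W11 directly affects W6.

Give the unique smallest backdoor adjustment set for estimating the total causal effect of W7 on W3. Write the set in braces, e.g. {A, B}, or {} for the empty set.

Variables eligible for adjustment (non-descendants of W7, excluding W7 and W3): {W10, W11, W2, W5}.
Backdoor paths from W7 to W3:
  P1: W7 <- W5 -> W6 -> W1 -> W3
  P2: W7 <- W5 -> W1 -> W3
  P3: W7 <- W2 <- W10 -> W5 -> W6 -> W1 -> W3
  P4: W7 <- W2 <- W10 -> W5 -> W1 -> W3
  P5: W7 <- W2 <- W5 -> W6 -> W1 -> W3
  P6: W7 <- W2 <- W5 -> W1 -> W3
The empty set is not sufficient: P1 (W7 <- W5 -> W6 -> W1 -> W3) has no collider blocking it and no conditioned non-collider, so it is open.
Try {W5}:
  P1: blocked at fork node W5 ∈ conditioning set.
  P2: blocked at fork node W5 ∈ conditioning set.
  P3: blocked at chain node W5 ∈ conditioning set.
  P4: blocked at chain node W5 ∈ conditioning set.
  P5: blocked at fork node W5 ∈ conditioning set.
  P6: blocked at fork node W5 ∈ conditioning set.
{W5} contains no descendant of W7 and blocks every backdoor path.
No other singleton works — e.g. {W10} leaves P1 open — so {W5} is the unique smallest valid adjustment set.

{W5}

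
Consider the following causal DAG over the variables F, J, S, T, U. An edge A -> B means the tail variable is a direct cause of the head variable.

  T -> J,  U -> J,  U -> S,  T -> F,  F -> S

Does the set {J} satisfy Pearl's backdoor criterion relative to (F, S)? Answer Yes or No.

Backdoor paths from F to S (paths whose first edge points into F):
  P1: F <- T -> J <- U -> S
Condition 1 (no descendant of F in the set): holds — descendants of F are {S}; none are in {J}.
Condition 2 (every backdoor path blocked by {J}):
  P1: open — collider(s) J are conditioned on (or have a conditioned descendant) and no non-collider on the path is in the set.
{J} does not satisfy the backdoor criterion.

No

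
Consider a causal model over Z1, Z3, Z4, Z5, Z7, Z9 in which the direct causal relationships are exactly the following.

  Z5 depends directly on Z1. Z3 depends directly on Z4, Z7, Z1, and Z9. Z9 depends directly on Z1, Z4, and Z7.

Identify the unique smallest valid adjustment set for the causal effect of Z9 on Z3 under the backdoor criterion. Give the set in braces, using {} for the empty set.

Variables eligible for adjustment (non-descendants of Z9, excluding Z9 and Z3): {Z1, Z4, Z5, Z7}.
Backdoor paths from Z9 to Z3:
  P1: Z9 <- Z4 -> Z3
  P2: Z9 <- Z1 -> Z3
  P3: Z9 <- Z7 -> Z3
The empty set is not sufficient: P1 (Z9 <- Z4 -> Z3) has no collider blocking it and no conditioned non-collider, so it is open.
Try {Z1, Z4, Z7}:
  P1: blocked at fork node Z4 ∈ conditioning set.
  P2: blocked at fork node Z1 ∈ conditioning set.
  P3: blocked at fork node Z7 ∈ conditioning set.
{Z1, Z4, Z7} contains no descendant of Z9 and blocks every backdoor path.
Every element of {Z1, Z4, Z7} is needed (dropping Z1 leaves P2 open; dropping Z4 leaves P1 open; dropping Z7 leaves P3 open), so no proper subset is valid.
Among all size-3 subsets of the eligible variables, only {Z1, Z4, Z7} blocks every backdoor path, so it is the unique smallest valid adjustment set.

{Z1, Z4, Z7}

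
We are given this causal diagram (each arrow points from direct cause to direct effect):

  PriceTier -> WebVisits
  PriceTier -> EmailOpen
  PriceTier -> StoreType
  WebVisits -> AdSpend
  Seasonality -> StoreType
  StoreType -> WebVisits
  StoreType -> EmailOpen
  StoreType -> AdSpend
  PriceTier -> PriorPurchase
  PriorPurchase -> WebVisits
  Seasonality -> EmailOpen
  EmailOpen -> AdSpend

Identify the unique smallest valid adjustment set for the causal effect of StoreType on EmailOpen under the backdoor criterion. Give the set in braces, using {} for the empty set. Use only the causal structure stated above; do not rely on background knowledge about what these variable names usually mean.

Variables eligible for adjustment (non-descendants of StoreType, excluding StoreType and EmailOpen): {PriceTier, PriorPurchase, Seasonality}.
Backdoor paths from StoreType to EmailOpen:
  P1: StoreType <- Seasonality -> EmailOpen
  P2: StoreType <- PriceTier -> PriorPurchase -> WebVisits -> AdSpend <- EmailOpen
  P3: StoreType <- PriceTier -> WebVisits -> AdSpend <- EmailOpen
  P4: StoreType <- PriceTier -> EmailOpen
The empty set is not sufficient: P1 (StoreType <- Seasonality -> EmailOpen) has no collider blocking it and no conditioned non-collider, so it is open.
Try {PriceTier, Seasonality}:
  P1: blocked at fork node Seasonality ∈ conditioning set.
  P2: blocked at fork node PriceTier ∈ conditioning set.
  P3: blocked at fork node PriceTier ∈ conditioning set.
  P4: blocked at fork node PriceTier ∈ conditioning set.
{PriceTier, Seasonality} contains no descendant of StoreType and blocks every backdoor path.
Every element of {PriceTier, Seasonality} is needed (dropping PriceTier leaves P4 open; dropping Seasonality leaves P1 open), so no proper subset is valid.
Among all size-2 subsets of the eligible variables, only {PriceTier, Seasonality} blocks every backdoor path, so it is the unique smallest valid adjustment set.

{PriceTier, Seasonality}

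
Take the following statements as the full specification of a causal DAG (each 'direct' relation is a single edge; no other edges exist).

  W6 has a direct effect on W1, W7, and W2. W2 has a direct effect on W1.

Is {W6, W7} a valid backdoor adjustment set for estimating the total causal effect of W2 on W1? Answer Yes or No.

Yes

Backdoor paths from W2 to W1 (paths whose first edge points into W2):
  P1: W2 <- W6 -> W1
Condition 1 (no descendant of W2 in the set): holds — descendants of W2 are {W1}; none are in {W6, W7}.
Condition 2 (every backdoor path blocked by {W6, W7}):
  P1: blocked at fork node W6 ∈ conditioning set.
{W6, W7} satisfies the backdoor criterion.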